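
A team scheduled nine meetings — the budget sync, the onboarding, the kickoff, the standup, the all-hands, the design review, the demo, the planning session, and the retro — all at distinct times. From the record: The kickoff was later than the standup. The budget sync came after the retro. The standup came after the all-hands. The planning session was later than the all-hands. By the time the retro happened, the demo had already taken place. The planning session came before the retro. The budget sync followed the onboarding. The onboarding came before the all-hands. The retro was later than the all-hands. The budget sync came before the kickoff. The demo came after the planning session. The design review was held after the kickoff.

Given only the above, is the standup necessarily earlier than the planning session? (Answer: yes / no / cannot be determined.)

cannot be determined

No chain of stated constraints runs from the standup to the planning session, and none runs from the planning session to the standup either.
So the relative order of the standup and the planning session is not fixed by the given facts.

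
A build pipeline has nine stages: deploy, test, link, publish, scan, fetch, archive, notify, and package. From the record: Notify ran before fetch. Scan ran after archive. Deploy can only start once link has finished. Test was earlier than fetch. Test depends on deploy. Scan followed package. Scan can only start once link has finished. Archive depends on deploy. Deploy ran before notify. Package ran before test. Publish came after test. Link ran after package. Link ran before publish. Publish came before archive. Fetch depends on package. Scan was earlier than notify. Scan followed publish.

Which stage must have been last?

fetch

Every other stage has a chain of constraints placing it before fetch, so fetch is last.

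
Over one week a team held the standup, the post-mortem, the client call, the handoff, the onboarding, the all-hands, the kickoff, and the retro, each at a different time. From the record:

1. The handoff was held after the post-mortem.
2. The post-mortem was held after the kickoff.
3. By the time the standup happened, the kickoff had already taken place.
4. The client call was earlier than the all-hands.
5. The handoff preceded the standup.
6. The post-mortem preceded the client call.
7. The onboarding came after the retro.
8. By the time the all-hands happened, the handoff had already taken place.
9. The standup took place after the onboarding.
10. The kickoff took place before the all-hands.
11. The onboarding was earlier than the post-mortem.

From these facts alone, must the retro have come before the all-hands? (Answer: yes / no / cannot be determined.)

yes

Chain the constraints: the retro → the onboarding → the post-mortem → the handoff → the all-hands. Each link is directly stated, so the retro comes before the all-hands.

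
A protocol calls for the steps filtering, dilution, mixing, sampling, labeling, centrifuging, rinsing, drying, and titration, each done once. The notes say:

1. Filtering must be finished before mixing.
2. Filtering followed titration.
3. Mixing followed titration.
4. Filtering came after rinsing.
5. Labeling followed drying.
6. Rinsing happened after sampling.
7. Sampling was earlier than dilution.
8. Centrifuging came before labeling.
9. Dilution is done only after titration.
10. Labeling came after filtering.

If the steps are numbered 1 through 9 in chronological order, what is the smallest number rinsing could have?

Sampling must come before rinsing — 1 forced predecessor.
Nothing else is forced ahead of rinsing, so its earliest slot is position 1 + 1 = 2.

2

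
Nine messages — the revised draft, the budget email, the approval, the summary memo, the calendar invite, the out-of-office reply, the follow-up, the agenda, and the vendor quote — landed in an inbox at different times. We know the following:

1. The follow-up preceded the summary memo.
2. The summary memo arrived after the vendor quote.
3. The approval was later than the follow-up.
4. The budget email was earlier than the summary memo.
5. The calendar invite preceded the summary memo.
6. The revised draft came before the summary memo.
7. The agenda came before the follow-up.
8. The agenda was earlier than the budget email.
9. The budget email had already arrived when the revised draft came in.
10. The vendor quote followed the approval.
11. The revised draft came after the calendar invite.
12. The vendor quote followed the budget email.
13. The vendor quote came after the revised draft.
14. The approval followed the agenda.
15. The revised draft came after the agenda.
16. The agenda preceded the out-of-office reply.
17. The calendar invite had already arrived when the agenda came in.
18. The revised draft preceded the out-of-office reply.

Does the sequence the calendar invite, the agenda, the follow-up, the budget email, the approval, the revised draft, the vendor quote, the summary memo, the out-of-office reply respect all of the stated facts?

yes

Check each stated constraint against the proposed order — e.g. the agenda is ahead of the out-of-office reply; the calendar invite is ahead of the summary memo. Every pair is in the required order; nothing is violated.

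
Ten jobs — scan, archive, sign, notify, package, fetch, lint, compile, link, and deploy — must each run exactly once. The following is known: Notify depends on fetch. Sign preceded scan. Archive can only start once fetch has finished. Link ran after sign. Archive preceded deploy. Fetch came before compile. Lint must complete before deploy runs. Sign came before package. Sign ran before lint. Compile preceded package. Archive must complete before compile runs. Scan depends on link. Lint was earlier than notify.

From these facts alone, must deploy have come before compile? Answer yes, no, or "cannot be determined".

cannot be determined

No chain of stated constraints runs from deploy to compile, and none runs from compile to deploy either.
So the relative order of deploy and compile is not fixed by the given facts.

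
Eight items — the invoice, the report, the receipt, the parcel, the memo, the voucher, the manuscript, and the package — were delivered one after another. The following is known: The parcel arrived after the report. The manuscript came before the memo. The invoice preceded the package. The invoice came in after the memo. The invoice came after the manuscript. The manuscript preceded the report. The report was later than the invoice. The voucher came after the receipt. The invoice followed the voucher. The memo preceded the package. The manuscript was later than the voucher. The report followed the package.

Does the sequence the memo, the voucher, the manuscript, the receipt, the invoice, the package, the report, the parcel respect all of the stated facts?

The constraints require the receipt before the voucher, but in the proposed sequence the voucher appears ahead of the receipt. That one violation is enough.

no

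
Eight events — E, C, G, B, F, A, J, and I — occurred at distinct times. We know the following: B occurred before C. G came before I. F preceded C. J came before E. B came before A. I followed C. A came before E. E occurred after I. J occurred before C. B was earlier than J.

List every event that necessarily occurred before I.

Directly stated before I: C and G.
B reaches I via B → C → I.
F reaches I via F → C → I.
J reaches I via J → C → I.

B, C, F, G, J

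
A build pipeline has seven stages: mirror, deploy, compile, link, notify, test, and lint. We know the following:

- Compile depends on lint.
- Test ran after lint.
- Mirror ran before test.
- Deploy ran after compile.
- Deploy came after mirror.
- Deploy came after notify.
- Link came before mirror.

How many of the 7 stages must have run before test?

3

Directly stated before test: lint and mirror.
Link reaches test via link → mirror → test.
No chain forces compile (or any of the others) ahead of test.
That's link, lint, and mirror — 3 in all.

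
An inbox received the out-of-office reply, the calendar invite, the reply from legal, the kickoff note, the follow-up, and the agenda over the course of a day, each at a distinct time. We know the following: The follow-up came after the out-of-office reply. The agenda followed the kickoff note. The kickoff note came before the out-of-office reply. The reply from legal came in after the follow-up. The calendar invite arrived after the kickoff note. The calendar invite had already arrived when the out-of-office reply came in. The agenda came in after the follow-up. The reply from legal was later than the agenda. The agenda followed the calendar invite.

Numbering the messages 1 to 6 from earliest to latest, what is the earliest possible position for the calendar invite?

2

The kickoff note must come before the calendar invite — 1 forced predecessor.
Nothing else is forced ahead of the calendar invite, so its earliest slot is position 1 + 1 = 2.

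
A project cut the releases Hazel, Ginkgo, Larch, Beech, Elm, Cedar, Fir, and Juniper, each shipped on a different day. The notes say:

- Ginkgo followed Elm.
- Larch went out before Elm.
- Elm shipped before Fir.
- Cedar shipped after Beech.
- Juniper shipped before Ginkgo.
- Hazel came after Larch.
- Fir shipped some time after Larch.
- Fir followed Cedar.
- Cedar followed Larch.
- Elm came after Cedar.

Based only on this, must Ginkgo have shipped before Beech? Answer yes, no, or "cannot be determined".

Tracing the constraints gives Beech → Cedar → Elm → Ginkgo, so Beech must come before Ginkgo.
That means Ginkgo cannot be before Beech.

no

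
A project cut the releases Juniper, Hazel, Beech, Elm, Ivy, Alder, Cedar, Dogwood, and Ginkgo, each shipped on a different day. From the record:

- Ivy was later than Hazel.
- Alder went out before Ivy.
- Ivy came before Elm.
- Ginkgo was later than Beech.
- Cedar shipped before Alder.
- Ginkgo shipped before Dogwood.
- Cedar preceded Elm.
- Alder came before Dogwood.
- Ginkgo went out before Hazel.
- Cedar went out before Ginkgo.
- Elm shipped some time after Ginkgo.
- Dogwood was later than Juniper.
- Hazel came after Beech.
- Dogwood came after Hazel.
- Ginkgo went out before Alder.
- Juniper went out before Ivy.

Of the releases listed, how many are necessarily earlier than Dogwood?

Directly stated before Dogwood: Alder, Ginkgo, Hazel, and Juniper.
Beech reaches Dogwood via Beech → Ginkgo → Dogwood.
Cedar reaches Dogwood via Cedar → Ginkgo → Dogwood.
That's Alder, Beech, Cedar, Ginkgo, Hazel, and Juniper — 6 in all.

6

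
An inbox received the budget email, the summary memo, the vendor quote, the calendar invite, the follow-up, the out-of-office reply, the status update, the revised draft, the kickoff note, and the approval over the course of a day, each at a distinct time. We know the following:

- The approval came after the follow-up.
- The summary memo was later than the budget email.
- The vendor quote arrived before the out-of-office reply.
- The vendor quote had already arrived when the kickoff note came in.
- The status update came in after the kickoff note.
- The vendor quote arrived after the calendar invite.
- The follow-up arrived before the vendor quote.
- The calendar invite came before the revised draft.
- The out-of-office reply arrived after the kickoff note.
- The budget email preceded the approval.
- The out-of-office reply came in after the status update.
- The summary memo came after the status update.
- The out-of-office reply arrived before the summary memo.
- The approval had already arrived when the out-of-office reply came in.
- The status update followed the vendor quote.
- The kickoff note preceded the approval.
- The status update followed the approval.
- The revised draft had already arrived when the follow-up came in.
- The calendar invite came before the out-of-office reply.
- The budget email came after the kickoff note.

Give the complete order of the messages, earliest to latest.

The constraints fix every adjacent pair, so only one ordering works:
the calendar invite → the revised draft → the follow-up → the vendor quote → the kickoff note → the budget email → the approval → the status update → the out-of-office reply → the summary memo.

the calendar invite, the revised draft, the follow-up, the vendor quote, the kickoff note, the budget email, the approval, the status update, the out-of-office reply, the summary memo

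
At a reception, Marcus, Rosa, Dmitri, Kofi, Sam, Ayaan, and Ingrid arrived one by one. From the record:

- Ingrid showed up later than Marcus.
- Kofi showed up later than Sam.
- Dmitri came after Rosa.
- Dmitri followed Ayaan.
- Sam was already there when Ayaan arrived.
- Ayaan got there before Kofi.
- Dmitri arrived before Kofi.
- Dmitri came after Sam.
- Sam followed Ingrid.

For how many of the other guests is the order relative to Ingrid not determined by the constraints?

1

Forced before Ingrid: Marcus; forced after Ingrid: Ayaan, Dmitri, Kofi, and Sam.
That leaves Rosa with no forced order relative to Ingrid — 1.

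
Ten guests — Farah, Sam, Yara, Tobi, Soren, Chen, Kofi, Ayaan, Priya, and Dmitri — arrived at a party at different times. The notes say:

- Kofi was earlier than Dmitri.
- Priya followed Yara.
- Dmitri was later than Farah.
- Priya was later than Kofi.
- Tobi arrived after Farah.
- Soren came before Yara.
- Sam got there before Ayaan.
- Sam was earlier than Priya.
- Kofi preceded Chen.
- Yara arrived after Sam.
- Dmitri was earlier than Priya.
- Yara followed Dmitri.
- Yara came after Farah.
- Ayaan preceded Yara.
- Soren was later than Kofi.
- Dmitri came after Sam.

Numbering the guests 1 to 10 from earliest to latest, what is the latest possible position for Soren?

8

Soren must come before Priya and Yara — 2 guests forced after them.
Everything else can be placed before Soren in some valid order, so Soren can sit as late as position 10 − 2 = 8.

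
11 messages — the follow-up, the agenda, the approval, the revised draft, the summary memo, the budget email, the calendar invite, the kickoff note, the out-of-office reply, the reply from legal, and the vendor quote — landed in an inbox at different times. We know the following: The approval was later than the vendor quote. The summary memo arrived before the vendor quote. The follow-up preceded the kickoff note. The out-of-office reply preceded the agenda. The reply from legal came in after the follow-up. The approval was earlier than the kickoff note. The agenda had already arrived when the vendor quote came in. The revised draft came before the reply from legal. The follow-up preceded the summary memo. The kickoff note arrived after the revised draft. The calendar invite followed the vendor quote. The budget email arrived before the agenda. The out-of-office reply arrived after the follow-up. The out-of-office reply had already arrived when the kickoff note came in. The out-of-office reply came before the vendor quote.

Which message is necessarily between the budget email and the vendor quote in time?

Tracing the constraints gives the budget email → the agenda → the vendor quote, so the agenda sits after the budget email and before the vendor quote.
No other message is forced both after the budget email and before the vendor quote.

the agenda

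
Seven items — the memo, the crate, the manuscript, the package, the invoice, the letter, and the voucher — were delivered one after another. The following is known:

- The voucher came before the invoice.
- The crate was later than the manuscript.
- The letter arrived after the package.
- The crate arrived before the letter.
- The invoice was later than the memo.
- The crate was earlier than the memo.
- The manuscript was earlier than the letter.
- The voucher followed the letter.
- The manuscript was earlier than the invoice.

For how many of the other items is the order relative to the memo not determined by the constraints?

3

Forced before the memo: the crate and the manuscript; forced after the memo: the invoice.
That leaves the letter, the package, and the voucher with no forced order relative to the memo — 3.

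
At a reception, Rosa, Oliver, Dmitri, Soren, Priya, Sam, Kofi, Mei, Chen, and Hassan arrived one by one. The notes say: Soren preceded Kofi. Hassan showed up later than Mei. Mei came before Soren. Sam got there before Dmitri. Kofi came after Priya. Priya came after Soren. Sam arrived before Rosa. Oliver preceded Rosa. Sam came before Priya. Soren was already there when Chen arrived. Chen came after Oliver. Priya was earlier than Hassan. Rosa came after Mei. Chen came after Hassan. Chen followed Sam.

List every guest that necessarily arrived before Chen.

Directly stated before Chen: Hassan, Oliver, Sam, and Soren.
Mei reaches Chen via Mei → Soren → Chen.
Priya reaches Chen via Priya → Hassan → Chen.
No chain forces Kofi (or any of the others) ahead of Chen.

Hassan, Mei, Oliver, Priya, Sam, Soren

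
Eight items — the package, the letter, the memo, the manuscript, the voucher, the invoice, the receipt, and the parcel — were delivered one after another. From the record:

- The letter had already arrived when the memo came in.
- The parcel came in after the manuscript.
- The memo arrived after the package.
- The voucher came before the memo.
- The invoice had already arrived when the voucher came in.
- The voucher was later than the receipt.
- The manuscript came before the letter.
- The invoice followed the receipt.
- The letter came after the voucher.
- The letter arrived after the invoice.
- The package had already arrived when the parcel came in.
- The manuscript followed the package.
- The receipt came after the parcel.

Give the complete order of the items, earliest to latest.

The constraints fix every adjacent pair, so only one ordering works:
the package → the manuscript → the parcel → the receipt → the invoice → the voucher → the letter → the memo.

the package, the manuscript, the parcel, the receipt, the invoice, the voucher, the letter, the memo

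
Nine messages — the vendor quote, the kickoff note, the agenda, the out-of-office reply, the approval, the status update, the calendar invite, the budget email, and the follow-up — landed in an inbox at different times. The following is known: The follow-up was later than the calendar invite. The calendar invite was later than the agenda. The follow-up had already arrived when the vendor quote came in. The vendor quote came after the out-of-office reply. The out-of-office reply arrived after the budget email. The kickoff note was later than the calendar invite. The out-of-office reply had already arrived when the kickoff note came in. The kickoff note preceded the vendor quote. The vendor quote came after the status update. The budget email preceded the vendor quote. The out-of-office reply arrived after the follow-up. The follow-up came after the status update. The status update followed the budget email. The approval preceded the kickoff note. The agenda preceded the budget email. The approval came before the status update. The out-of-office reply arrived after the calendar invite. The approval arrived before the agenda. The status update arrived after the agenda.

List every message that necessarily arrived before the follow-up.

Directly stated before the follow-up: the calendar invite and the status update.
The agenda reaches the follow-up via the agenda → the status update → the follow-up.
The approval reaches the follow-up via the approval → the status update → the follow-up.
The budget email reaches the follow-up via the budget email → the status update → the follow-up.

the agenda, the approval, the budget email, the calendar invite, the status update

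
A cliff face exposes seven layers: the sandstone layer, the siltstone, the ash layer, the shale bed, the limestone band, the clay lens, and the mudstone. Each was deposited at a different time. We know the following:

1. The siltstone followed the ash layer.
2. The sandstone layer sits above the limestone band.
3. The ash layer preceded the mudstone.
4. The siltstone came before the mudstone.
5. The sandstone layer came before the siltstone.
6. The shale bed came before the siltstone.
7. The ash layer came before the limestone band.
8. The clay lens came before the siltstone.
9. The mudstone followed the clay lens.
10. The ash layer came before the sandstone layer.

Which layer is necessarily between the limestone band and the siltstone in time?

the sandstone layer

Tracing the constraints gives the limestone band → the sandstone layer → the siltstone, so the sandstone layer sits after the limestone band and before the siltstone.
No other layer is forced both after the limestone band and before the siltstone.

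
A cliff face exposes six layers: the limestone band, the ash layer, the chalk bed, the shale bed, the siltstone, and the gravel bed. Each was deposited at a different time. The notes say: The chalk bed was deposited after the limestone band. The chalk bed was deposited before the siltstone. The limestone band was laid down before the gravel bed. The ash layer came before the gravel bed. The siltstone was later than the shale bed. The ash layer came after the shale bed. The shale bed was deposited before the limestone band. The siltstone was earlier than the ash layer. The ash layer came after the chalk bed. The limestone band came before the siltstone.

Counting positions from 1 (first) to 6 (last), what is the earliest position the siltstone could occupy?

The chalk bed, the limestone band, and the shale bed must all come before the siltstone — 3 forced predecessors.
Nothing else is forced ahead of the siltstone, so its earliest slot is position 3 + 1 = 4.

4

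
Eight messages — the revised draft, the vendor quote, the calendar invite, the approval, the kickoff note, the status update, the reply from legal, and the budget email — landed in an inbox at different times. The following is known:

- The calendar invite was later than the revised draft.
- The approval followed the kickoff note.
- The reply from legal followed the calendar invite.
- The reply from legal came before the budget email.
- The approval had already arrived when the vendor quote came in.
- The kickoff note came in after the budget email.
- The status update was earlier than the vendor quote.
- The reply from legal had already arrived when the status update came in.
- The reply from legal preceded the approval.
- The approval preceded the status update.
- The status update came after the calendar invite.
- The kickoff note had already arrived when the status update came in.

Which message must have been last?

the vendor quote

Every other message has a chain of constraints placing it before the vendor quote, so the vendor quote is last.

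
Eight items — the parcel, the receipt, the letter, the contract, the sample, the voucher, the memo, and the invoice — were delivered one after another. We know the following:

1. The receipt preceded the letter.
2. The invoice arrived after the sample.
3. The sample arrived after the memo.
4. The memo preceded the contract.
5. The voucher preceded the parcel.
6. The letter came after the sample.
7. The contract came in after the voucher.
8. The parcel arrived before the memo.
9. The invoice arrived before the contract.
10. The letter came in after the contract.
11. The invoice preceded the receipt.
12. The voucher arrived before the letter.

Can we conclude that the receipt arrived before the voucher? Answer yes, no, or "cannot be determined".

no

Tracing the constraints gives the voucher → the parcel → the memo → the sample → the invoice → the receipt, so the voucher must come before the receipt.
That means the receipt cannot be before the voucher.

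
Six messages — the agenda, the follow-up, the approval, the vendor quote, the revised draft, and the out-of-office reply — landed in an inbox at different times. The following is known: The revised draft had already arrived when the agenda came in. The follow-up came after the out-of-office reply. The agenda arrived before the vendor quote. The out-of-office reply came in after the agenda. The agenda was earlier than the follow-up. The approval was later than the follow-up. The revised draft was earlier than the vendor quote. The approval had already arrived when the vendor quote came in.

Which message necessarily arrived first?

The revised draft has a chain of constraints placing it before every other message, so the revised draft must be first.

the revised draft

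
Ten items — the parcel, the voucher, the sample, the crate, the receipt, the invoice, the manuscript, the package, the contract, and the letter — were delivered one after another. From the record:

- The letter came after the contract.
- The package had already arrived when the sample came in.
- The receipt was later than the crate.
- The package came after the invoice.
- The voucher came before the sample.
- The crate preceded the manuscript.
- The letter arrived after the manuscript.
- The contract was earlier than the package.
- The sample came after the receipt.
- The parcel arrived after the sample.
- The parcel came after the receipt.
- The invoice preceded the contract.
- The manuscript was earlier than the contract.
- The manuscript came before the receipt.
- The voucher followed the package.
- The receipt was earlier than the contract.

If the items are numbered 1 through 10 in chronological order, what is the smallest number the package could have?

6

The contract, the crate, the invoice, the manuscript, and the receipt must all come before the package — 5 forced predecessors.
Nothing else is forced ahead of the package, so its earliest slot is position 5 + 1 = 6.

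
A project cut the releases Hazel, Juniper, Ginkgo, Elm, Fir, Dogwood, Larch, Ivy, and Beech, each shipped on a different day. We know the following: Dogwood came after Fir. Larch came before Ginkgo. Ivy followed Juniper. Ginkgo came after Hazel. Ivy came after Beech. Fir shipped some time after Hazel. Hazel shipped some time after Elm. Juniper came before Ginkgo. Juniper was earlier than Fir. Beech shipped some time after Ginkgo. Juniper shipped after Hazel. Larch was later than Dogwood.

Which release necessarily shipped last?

Every other release has a chain of constraints placing it before Ivy, so Ivy is last.

Ivy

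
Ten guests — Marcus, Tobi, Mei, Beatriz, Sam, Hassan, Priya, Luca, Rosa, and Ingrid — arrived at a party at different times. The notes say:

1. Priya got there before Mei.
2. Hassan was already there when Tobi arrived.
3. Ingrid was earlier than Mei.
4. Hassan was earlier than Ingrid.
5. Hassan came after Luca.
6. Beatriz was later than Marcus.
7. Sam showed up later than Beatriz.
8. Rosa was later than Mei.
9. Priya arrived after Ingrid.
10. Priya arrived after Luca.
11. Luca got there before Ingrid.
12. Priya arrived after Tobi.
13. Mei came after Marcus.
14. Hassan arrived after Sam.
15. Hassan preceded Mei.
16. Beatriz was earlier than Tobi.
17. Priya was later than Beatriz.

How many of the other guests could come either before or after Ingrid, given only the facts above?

Forced before Ingrid: Beatriz, Hassan, Luca, Marcus, and Sam; forced after Ingrid: Mei, Priya, and Rosa.
That leaves Tobi with no forced order relative to Ingrid — 1.

1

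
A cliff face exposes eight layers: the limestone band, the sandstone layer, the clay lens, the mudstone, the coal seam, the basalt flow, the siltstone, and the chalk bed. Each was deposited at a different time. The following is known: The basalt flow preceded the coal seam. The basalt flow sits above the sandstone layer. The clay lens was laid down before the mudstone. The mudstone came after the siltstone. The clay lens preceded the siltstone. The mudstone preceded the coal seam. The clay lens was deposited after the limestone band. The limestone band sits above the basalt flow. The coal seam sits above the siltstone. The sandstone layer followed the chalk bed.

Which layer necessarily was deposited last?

the coal seam

Every other layer has a chain of constraints placing it before the coal seam, so the coal seam is last.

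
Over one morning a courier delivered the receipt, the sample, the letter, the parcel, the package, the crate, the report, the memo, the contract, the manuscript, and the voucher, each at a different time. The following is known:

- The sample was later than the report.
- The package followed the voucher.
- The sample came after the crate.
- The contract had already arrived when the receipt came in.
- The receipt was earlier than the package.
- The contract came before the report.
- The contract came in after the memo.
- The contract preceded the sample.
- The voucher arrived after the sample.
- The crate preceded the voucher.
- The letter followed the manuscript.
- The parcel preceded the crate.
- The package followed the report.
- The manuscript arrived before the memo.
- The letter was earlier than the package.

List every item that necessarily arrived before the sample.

the contract, the crate, the manuscript, the memo, the parcel, the report

Directly stated before the sample: the contract, the crate, and the report.
The manuscript reaches the sample via the manuscript → the memo → the contract → the sample.
The memo reaches the sample via the memo → the contract → the sample.
The parcel reaches the sample via the parcel → the crate → the sample.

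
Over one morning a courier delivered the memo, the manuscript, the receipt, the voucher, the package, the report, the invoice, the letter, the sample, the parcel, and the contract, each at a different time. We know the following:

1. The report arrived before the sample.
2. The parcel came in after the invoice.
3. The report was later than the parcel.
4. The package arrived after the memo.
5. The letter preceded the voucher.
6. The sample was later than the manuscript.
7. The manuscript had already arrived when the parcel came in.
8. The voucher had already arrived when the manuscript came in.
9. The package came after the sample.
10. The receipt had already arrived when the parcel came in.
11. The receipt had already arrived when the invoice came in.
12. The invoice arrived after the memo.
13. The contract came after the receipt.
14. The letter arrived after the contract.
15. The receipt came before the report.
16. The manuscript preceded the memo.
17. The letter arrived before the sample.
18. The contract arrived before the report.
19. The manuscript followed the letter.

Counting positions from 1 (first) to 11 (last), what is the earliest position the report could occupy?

The contract, the invoice, the letter, the manuscript, the memo, the parcel, the receipt, and the voucher must all come before the report — 8 forced predecessors.
Nothing else is forced ahead of the report, so its earliest slot is position 8 + 1 = 9.

9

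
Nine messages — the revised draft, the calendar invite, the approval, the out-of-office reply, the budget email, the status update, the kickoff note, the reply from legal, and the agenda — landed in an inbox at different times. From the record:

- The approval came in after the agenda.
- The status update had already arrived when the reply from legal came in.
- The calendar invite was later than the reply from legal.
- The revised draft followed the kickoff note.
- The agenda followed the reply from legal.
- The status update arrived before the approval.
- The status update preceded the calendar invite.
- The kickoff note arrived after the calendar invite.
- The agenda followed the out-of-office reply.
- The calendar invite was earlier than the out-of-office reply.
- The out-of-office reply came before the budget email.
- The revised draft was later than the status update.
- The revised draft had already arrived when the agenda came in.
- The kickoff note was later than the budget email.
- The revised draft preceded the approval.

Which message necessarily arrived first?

the status update

The status update has a chain of constraints placing it before every other message, so the status update must be first.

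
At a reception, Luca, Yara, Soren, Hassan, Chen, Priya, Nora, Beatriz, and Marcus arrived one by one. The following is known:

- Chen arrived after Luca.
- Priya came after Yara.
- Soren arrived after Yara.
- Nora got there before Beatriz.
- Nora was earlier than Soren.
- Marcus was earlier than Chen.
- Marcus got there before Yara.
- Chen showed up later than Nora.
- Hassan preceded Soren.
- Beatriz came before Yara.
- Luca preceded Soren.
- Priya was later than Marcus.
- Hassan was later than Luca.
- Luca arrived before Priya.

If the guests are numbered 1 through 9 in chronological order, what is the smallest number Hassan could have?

2

Luca must come before Hassan — 1 forced predecessor.
Nothing else is forced ahead of Hassan, so their earliest slot is position 1 + 1 = 2.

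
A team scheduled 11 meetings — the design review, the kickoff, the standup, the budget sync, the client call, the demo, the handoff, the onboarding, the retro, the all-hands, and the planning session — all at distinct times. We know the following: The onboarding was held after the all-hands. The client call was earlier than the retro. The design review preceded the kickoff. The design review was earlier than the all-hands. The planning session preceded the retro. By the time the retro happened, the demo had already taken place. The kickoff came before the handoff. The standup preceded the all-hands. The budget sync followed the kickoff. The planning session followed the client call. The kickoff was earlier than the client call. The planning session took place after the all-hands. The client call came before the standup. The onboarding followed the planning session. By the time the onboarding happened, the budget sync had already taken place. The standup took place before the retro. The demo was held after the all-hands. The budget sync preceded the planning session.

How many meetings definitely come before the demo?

Directly stated before the demo: the all-hands.
The client call reaches the demo via the client call → the standup → the all-hands → the demo.
The design review reaches the demo via the design review → the all-hands → the demo.
The kickoff reaches the demo via the kickoff → the client call → the standup → the all-hands → the demo.
Likewise the standup reaches the demo by chaining the stated constraints.
That's the all-hands, the client call, the design review, the kickoff, and the standup — 5 in all.

5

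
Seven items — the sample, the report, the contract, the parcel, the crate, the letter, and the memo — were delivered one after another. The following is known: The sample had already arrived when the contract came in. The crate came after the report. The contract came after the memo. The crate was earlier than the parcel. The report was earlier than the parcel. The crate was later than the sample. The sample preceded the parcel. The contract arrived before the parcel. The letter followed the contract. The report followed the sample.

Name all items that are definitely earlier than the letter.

Directly stated before the letter: the contract.
The memo reaches the letter via the memo → the contract → the letter.
The sample reaches the letter via the sample → the contract → the letter.

the contract, the memo, the sample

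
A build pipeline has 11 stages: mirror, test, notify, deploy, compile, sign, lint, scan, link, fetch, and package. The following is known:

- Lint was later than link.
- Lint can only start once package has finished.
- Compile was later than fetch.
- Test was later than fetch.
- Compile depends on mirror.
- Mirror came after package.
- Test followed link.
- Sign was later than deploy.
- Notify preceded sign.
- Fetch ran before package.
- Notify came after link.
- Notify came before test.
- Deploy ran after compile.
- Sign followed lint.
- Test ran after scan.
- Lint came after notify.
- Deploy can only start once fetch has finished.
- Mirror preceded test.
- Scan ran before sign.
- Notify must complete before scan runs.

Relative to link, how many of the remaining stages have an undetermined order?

Forced after link: lint, notify, scan, sign, and test.
That leaves compile, deploy, fetch, mirror, and package with no forced order relative to link — 5.

5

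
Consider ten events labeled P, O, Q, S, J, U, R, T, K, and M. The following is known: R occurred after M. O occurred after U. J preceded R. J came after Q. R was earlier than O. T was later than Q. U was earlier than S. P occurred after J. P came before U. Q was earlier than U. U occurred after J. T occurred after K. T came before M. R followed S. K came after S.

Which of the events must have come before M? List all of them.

J, K, P, Q, S, T, U

Directly stated before M: T.
J reaches M via J → U → S → K → T → M.
K reaches M via K → T → M.
P reaches M via P → U → S → K → T → M.
Likewise Q, S, and U each reach M by chaining the stated constraints.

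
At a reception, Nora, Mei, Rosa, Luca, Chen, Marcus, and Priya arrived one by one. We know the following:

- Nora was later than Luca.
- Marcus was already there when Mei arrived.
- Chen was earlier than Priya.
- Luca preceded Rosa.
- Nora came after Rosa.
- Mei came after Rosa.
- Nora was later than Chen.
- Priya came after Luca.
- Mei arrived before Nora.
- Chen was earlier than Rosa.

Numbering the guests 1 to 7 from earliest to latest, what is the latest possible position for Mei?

Mei must come before Nora — 1 guest forced after them.
Everything else can be placed before Mei in some valid order, so Mei can sit as late as position 7 − 1 = 6.

6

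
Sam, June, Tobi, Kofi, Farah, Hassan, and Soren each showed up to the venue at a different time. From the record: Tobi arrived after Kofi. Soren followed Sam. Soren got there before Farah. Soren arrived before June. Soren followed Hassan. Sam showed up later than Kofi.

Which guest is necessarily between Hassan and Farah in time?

Tracing the constraints gives Hassan → Soren → Farah, so Soren sits after Hassan and before Farah.
No other guest is forced both after Hassan and before Farah.

Soren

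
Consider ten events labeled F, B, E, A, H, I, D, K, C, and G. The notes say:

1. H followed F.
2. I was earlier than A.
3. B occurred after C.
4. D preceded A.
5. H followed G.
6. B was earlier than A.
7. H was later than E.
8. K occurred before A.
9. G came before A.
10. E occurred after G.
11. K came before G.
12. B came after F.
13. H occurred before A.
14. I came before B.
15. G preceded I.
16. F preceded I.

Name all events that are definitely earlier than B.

C, F, G, I, K

Directly stated before B: C, F, and I.
G reaches B via G → I → B.
K reaches B via K → G → I → B.
No chain forces D (or any of the others) ahead of B.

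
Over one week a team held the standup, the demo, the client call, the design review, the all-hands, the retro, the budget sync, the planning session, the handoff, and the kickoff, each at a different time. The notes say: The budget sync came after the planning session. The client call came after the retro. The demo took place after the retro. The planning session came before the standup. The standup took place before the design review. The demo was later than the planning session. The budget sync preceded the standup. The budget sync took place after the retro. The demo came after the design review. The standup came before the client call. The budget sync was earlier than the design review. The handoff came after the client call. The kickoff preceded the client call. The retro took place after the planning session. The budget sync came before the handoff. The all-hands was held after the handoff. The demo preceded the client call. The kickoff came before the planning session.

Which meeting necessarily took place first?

The kickoff has a chain of constraints placing it before every other meeting, so the kickoff must be first.

the kickoff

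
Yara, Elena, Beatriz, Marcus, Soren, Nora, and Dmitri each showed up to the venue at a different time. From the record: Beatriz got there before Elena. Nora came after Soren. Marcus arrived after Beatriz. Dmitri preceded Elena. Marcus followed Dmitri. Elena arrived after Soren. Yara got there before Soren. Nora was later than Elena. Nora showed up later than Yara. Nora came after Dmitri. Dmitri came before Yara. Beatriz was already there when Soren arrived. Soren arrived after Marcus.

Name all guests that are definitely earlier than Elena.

Beatriz, Dmitri, Marcus, Soren, Yara

Directly stated before Elena: Beatriz, Dmitri, and Soren.
Marcus reaches Elena via Marcus → Soren → Elena.
Yara reaches Elena via Yara → Soren → Elena.
No chain forces Nora ahead of Elena.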